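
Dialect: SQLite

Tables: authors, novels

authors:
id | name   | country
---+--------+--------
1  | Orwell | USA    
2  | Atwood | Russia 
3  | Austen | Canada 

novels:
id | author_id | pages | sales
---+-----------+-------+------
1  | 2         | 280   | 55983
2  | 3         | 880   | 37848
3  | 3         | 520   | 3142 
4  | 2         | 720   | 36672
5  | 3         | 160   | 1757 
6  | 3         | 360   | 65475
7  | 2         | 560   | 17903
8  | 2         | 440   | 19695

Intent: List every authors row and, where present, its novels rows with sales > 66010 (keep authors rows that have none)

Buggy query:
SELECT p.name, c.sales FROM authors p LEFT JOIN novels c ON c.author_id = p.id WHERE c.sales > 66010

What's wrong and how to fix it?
Bug: A WHERE condition on the right-hand table after LEFT JOIN drops unmatched parents

Fix: Move the right-table condition into the ON clause so unmatched parents are kept

Corrected query:
SELECT p.name, c.sales FROM authors p LEFT JOIN novels c ON c.author_id = p.id AND c.sales > 66010

Result:
name   | sales
-------+------
Orwell | NULL 
Atwood | NULL 
Austen | NULL 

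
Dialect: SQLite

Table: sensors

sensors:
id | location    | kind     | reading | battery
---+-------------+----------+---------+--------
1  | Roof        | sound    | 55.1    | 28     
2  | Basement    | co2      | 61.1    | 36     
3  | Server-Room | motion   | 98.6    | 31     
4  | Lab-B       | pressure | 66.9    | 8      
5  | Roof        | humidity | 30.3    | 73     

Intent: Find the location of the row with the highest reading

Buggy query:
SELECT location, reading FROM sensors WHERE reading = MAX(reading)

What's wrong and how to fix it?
Bug: WHERE is evaluated per row; an aggregate over the whole table isn't defined there

Fix: Wrap MAX in a scalar subquery so WHERE compares against a single value

Corrected query:
SELECT location, reading FROM sensors WHERE reading = (SELECT MAX(reading) FROM sensors)

Result:
location    | reading
------------+--------
Server-Room | 98.6   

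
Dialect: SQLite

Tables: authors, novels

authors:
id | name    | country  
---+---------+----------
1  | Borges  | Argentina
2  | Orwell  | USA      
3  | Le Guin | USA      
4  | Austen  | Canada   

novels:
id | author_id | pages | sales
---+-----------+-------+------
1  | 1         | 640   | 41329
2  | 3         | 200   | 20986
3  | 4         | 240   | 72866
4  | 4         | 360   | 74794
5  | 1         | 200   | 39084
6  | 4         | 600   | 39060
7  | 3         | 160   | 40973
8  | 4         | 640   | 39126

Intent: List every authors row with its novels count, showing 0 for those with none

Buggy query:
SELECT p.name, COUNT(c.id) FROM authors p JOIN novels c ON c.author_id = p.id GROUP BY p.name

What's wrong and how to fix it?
Bug: INNER JOIN drops authors rows that have no matching novels rows

Fix: Switch to LEFT JOIN to retain unmatched parent rows

Corrected query:
SELECT p.name, COUNT(c.id) FROM authors p LEFT JOIN novels c ON c.author_id = p.id GROUP BY p.name

Result:
name    | COUNT(c.id)
--------+------------
Austen  | 4          
Borges  | 2          
Le Guin | 2          
Orwell  | 0          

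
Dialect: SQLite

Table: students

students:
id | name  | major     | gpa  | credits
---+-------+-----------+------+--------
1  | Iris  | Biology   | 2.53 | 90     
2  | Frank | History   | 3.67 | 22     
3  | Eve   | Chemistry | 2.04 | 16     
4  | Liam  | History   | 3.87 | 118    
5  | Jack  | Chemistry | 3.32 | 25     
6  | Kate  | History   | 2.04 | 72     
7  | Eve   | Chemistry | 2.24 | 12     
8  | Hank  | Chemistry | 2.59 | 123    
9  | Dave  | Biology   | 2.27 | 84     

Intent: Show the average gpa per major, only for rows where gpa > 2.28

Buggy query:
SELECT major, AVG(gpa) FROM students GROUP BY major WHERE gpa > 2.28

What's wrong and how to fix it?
Bug: WHERE cannot follow GROUP BY

Fix: Place WHERE between FROM and GROUP BY

Corrected query:
SELECT major, AVG(gpa) FROM students WHERE gpa > 2.28 GROUP BY major

Result:
major     | AVG(gpa)
----------+---------
Biology   | 2.53    
Chemistry | 2.955   
History   | 3.77    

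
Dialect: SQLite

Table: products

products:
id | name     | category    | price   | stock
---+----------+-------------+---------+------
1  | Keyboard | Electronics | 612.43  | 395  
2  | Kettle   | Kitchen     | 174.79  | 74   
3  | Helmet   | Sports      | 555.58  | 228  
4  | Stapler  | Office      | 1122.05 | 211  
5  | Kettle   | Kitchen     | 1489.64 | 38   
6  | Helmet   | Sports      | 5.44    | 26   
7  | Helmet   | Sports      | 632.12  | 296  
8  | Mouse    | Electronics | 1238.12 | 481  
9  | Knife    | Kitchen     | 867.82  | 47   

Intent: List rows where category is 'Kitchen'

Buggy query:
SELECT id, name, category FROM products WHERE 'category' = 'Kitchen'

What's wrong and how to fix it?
Bug: 'category' in single quotes is a string literal, not the column; the comparison is literal-vs-literal and never true

Fix: Remove the quotes around the column name (or use double quotes for an identifier)

Corrected query:
SELECT id, name, category FROM products WHERE category = 'Kitchen'

Result:
id | name   | category
---+--------+---------
2  | Kettle | Kitchen 
5  | Kettle | Kitchen 
9  | Knife  | Kitchen 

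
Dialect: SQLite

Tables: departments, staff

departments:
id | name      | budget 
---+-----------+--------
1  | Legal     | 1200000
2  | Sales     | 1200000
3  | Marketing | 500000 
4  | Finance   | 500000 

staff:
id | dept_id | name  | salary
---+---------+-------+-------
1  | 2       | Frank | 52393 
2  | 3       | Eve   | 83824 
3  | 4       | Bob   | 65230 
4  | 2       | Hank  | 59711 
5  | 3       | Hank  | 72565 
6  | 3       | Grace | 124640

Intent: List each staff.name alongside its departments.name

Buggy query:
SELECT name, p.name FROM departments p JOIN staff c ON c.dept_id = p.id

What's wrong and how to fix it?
Bug: Both tables have a 'name' column; the unqualified reference is ambiguous

Fix: Qualify the column with its table alias (c.name)

Corrected query:
SELECT c.name, p.name FROM departments p JOIN staff c ON c.dept_id = p.id

Result:
name  | name     
------+----------
Frank | Sales    
Eve   | Marketing
Bob   | Finance  
Hank  | Sales    
Hank  | Marketing
Grace | Marketing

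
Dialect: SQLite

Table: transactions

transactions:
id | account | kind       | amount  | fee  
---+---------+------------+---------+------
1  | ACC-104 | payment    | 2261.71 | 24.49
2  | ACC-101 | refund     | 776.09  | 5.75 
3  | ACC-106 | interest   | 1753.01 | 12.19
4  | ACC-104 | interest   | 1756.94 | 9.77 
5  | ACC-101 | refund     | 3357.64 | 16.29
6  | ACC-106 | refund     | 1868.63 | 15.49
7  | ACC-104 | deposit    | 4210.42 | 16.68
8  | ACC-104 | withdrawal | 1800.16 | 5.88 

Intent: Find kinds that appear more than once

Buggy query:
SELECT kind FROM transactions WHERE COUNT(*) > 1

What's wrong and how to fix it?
Bug: WHERE can't reference COUNT(*); aggregates are computed after WHERE

Fix: GROUP BY kind, then filter groups with HAVING COUNT(*) > 1

Corrected query:
SELECT kind FROM transactions GROUP BY kind HAVING COUNT(*) > 1

Result:
kind    
--------
interest
refund  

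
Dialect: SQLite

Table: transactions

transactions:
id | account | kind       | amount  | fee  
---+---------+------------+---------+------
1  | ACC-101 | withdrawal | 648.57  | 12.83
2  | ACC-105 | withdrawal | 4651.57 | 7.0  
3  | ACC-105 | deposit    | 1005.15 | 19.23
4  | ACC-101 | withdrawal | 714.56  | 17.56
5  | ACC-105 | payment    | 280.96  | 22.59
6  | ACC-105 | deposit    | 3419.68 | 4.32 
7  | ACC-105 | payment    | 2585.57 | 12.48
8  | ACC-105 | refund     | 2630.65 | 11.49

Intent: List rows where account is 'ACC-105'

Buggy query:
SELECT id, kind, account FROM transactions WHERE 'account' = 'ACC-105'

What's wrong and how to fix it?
Bug: Single quotes denote string literals in SQL; the column name is being compared as a constant string

Fix: Reference the column as account without single quotes

Corrected query:
SELECT id, kind, account FROM transactions WHERE account = 'ACC-105'

Result:
id | kind       | account
---+------------+--------
2  | withdrawal | ACC-105
3  | deposit    | ACC-105
5  | payment    | ACC-105
6  | deposit    | ACC-105
7  | payment    | ACC-105
8  | refund     | ACC-105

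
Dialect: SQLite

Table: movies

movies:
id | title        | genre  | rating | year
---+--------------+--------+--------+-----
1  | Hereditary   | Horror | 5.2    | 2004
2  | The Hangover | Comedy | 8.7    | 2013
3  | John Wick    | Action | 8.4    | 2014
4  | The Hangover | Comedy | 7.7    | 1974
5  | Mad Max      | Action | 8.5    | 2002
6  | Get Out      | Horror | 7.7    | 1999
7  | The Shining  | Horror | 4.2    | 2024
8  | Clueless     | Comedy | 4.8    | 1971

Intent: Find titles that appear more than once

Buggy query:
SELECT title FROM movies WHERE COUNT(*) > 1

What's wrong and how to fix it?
Bug: WHERE can't reference COUNT(*); aggregates are computed after WHERE

Fix: Group first, then use HAVING for the count condition

Corrected query:
SELECT title FROM movies GROUP BY title HAVING COUNT(*) > 1

Result:
title       
------------
The Hangover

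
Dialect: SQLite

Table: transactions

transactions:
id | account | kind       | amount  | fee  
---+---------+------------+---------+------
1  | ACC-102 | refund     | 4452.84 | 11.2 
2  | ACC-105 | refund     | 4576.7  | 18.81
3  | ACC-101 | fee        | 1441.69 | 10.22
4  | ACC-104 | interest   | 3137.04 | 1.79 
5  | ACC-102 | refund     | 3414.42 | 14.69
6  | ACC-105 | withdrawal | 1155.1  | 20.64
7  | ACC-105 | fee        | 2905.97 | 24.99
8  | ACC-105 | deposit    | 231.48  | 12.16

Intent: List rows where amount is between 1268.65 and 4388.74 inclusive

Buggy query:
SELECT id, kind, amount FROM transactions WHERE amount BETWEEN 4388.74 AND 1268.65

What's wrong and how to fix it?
Bug: The bounds are reversed; BETWEEN a AND b requires a <= b to match anything

Fix: Write BETWEEN 1268.65 AND 4388.74

Corrected query:
SELECT id, kind, amount FROM transactions WHERE amount BETWEEN 1268.65 AND 4388.74

Result:
id | kind     | amount 
---+----------+--------
3  | fee      | 1441.69
4  | interest | 3137.04
5  | refund   | 3414.42
7  | fee      | 2905.97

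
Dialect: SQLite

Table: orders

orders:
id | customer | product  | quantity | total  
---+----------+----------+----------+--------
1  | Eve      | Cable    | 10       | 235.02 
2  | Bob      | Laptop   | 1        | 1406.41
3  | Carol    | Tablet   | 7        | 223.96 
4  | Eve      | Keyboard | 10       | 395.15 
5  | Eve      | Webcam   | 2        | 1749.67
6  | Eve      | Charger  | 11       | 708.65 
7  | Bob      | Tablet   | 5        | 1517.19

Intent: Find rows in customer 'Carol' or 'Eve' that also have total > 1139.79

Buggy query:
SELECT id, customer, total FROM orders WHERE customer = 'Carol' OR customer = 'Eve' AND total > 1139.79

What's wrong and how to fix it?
Bug: AND binds tighter than OR, so this parses as customer = 'Carol' OR (customer = 'Eve' AND total > 1139.79)

Fix: Group the OR with parentheses (or use IN), then AND the threshold

Corrected query:
SELECT id, customer, total FROM orders WHERE (customer = 'Carol' OR customer = 'Eve') AND total > 1139.79

Result:
id | customer | total  
---+----------+--------
5  | Eve      | 1749.67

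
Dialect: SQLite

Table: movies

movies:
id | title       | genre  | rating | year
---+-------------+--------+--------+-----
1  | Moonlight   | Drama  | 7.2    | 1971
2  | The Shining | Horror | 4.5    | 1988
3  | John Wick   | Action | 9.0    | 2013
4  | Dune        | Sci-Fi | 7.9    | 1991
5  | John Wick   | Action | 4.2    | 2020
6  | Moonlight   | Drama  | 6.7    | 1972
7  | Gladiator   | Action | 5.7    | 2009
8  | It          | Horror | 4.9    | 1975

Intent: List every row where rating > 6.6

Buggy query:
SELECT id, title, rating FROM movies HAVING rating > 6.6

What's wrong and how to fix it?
Bug: HAVING filters the output of aggregation, but this query has no GROUP BY and no aggregate functions, so SQLite rejects it (HAVING clause on a non-aggregate query); the condition here is per row

Fix: Use WHERE for row-level filtering

Corrected query:
SELECT id, title, rating FROM movies WHERE rating > 6.6

Result:
id | title     | rating
---+-----------+-------
1  | Moonlight | 7.2   
3  | John Wick | 9     
4  | Dune      | 7.9   
6  | Moonlight | 6.7   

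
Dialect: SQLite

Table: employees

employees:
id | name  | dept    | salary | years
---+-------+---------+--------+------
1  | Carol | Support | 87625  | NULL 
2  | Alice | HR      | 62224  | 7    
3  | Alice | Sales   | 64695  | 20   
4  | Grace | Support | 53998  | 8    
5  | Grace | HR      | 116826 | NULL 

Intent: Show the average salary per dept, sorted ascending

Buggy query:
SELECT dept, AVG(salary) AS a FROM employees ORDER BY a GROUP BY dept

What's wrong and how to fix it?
Bug: ORDER BY appears before GROUP BY; SQL clause order requires GROUP BY first

Fix: Reorder: SELECT … FROM … GROUP BY … ORDER BY …

Corrected query:
SELECT dept, AVG(salary) AS a FROM employees GROUP BY dept ORDER BY a

Result:
dept    | a      
--------+--------
Sales   | 64695  
Support | 70811.5
HR      | 89525  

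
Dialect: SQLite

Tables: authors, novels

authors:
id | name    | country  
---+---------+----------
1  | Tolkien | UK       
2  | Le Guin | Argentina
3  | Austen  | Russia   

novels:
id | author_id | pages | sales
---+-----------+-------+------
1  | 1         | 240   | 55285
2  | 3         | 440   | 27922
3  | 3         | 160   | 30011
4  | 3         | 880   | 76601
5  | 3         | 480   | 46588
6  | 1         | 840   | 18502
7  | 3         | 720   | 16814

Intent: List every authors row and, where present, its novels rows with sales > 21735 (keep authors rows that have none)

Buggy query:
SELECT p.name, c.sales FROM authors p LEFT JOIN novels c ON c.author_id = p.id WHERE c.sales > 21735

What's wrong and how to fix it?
Bug: Filtering c.sales in WHERE discards the NULL rows produced by LEFT JOIN, turning it into an inner join

Fix: Move the right-table condition into the ON clause so unmatched parents are kept

Corrected query:
SELECT p.name, c.sales FROM authors p LEFT JOIN novels c ON c.author_id = p.id AND c.sales > 21735

Result:
name    | sales
--------+------
Tolkien | 55285
Le Guin | NULL 
Austen  | 27922
Austen  | 30011
Austen  | 46588
Austen  | 76601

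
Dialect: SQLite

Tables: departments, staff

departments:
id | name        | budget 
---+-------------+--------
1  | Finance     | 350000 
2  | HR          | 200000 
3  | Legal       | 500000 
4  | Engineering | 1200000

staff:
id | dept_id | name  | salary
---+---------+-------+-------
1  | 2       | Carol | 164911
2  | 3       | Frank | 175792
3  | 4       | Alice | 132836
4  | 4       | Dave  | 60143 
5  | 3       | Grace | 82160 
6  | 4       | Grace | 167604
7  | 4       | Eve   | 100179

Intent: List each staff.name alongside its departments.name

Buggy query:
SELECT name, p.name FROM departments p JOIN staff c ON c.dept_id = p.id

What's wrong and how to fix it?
Bug: 'name' exists in both joined tables, so the database can't tell which one is meant

Fix: Prefix ambiguous columns with the table alias

Corrected query:
SELECT c.name, p.name FROM departments p JOIN staff c ON c.dept_id = p.id

Result:
name  | name       
------+------------
Carol | HR         
Frank | Legal      
Alice | Engineering
Dave  | Engineering
Grace | Legal      
Grace | Engineering
Eve   | Engineering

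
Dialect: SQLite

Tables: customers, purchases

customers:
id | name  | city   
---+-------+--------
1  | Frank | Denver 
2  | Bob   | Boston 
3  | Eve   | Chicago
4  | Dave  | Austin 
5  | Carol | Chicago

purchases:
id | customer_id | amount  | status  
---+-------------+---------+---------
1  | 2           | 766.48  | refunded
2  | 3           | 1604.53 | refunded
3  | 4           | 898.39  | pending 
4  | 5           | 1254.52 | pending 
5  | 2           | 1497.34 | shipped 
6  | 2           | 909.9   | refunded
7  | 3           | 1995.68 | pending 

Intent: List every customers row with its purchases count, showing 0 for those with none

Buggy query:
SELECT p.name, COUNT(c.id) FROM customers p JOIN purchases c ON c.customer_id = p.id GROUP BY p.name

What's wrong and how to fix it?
Bug: An inner join excludes parents with zero children

Fix: Use LEFT JOIN so parents without children still appear (COUNT(c.id) gives 0)

Corrected query:
SELECT p.name, COUNT(c.id) FROM customers p LEFT JOIN purchases c ON c.customer_id = p.id GROUP BY p.name

Result:
name  | COUNT(c.id)
------+------------
Bob   | 3          
Carol | 1          
Dave  | 1          
Eve   | 2          
Frank | 0          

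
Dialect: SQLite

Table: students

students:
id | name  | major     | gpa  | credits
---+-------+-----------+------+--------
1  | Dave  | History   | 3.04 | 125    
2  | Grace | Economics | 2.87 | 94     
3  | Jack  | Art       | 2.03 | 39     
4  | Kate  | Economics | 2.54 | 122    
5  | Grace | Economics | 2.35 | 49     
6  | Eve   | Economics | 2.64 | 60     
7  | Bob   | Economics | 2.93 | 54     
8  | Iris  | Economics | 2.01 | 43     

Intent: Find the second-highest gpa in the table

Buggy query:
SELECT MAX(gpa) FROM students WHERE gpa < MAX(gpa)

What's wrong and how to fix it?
Bug: The inner MAX is an aggregate inside WHERE, which is not allowed

Fix: Put the inner MAX in a scalar subquery

Corrected query:
SELECT MAX(gpa) FROM students WHERE gpa < (SELECT MAX(gpa) FROM students)

Result:
MAX(gpa)
--------
2.93    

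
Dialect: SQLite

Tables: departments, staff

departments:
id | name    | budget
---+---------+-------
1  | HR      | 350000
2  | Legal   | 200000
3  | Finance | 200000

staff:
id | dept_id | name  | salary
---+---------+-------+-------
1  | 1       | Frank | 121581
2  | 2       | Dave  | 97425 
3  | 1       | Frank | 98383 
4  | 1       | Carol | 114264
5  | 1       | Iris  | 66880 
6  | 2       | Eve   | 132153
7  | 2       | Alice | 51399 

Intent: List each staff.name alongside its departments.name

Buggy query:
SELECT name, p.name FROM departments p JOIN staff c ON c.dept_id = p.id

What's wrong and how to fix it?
Bug: Both tables have a 'name' column; the unqualified reference is ambiguous

Fix: Qualify the column with its table alias (c.name)

Corrected query:
SELECT c.name, p.name FROM departments p JOIN staff c ON c.dept_id = p.id

Result:
name  | name 
------+------
Frank | HR   
Dave  | Legal
Frank | HR   
Carol | HR   
Iris  | HR   
Eve   | Legal
Alice | Legal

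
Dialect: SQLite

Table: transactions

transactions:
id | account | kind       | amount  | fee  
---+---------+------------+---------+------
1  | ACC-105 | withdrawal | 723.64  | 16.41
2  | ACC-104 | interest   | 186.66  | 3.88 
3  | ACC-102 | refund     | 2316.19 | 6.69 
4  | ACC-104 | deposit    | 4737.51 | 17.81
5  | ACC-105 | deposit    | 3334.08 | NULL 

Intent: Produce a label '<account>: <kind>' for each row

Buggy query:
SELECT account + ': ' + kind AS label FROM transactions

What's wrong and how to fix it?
Bug: SQLite uses || for string concatenation; + coerces text to numbers (yielding 0)

Fix: Replace + with || to concatenate text

Corrected query:
SELECT account || ': ' || kind AS label FROM transactions

Result:
label              
-------------------
ACC-105: withdrawal
ACC-104: interest  
ACC-102: refund    
ACC-104: deposit   
ACC-105: deposit   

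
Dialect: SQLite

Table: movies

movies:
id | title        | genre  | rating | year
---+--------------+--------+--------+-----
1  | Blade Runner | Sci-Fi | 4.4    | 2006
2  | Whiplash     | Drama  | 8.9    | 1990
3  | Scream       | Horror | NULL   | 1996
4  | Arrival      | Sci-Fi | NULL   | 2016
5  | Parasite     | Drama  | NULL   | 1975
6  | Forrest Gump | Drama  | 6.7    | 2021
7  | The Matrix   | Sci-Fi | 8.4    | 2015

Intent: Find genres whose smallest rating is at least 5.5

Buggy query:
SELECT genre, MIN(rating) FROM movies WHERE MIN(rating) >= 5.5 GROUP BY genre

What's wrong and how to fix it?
Bug: MIN() in WHERE is a misuse of aggregate

Fix: Use HAVING for the per-group MIN condition

Corrected query:
SELECT genre, MIN(rating) FROM movies GROUP BY genre HAVING MIN(rating) >= 5.5

Result:
genre | MIN(rating)
------+------------
Drama | 6.7        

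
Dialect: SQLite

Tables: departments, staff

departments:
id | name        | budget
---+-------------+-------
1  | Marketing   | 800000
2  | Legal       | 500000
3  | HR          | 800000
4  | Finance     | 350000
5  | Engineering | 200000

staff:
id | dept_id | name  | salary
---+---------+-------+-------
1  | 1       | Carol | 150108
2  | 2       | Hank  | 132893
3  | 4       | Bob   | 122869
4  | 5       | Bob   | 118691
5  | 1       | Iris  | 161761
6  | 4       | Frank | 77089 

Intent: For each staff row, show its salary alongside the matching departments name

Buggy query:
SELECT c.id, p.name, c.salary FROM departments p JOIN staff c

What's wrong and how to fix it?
Bug: JOIN with no ON clause produces a cartesian product; every staff row pairs with every departments row

Fix: Add ON c.dept_id = p.id to the JOIN

Corrected query:
SELECT c.id, p.name, c.salary FROM departments p JOIN staff c ON c.dept_id = p.id

Result:
id | name        | salary
---+-------------+-------
1  | Marketing   | 150108
2  | Legal       | 132893
3  | Finance     | 122869
4  | Engineering | 118691
5  | Marketing   | 161761
6  | Finance     | 77089 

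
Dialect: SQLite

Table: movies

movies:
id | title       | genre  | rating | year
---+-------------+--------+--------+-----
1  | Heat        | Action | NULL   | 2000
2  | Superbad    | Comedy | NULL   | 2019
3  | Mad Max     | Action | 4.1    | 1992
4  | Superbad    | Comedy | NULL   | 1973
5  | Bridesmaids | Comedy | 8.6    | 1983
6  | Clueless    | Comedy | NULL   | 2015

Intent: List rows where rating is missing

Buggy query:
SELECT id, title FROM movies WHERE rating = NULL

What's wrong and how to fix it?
Bug: '= NULL' is always unknown in SQL three-valued logic, so no rows match

Fix: Use IS NULL to test for NULL

Corrected query:
SELECT id, title FROM movies WHERE rating IS NULL

Result:
id | title   
---+---------
1  | Heat    
2  | Superbad
4  | Superbad
6  | Clueless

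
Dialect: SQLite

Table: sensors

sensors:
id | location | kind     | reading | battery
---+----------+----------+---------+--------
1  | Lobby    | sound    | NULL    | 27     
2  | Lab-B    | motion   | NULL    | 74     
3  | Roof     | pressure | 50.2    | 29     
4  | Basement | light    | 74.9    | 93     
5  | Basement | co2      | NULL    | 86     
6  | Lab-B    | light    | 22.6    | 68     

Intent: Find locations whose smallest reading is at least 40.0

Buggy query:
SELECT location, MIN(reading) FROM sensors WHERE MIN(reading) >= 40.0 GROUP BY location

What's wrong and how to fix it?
Bug: MIN() in WHERE is a misuse of aggregate

Fix: Use HAVING for the per-group MIN condition

Corrected query:
SELECT location, MIN(reading) FROM sensors GROUP BY location HAVING MIN(reading) >= 40.0

Result:
location | MIN(reading)
---------+-------------
Basement | 74.9        
Roof     | 50.2        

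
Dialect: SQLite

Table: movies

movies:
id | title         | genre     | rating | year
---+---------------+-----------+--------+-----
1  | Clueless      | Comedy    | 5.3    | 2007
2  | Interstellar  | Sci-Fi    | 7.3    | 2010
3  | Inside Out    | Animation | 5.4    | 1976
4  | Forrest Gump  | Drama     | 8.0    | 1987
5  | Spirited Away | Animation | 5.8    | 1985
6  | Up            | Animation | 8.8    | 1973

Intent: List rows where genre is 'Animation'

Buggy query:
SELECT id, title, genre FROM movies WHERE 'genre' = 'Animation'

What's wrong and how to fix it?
Bug: 'genre' in single quotes is a string literal, not the column; the comparison is literal-vs-literal and never true

Fix: Reference the column as genre without single quotes

Corrected query:
SELECT id, title, genre FROM movies WHERE genre = 'Animation'

Result:
id | title         | genre    
---+---------------+----------
3  | Inside Out    | Animation
5  | Spirited Away | Animation
6  | Up            | Animation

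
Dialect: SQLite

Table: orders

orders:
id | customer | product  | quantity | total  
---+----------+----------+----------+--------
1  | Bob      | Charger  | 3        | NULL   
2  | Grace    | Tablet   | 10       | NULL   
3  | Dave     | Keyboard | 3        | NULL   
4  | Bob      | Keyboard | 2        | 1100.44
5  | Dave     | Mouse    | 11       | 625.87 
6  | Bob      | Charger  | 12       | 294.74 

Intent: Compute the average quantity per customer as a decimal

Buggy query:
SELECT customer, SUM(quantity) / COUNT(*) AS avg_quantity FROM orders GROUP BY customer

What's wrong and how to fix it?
Bug: Both operands are integers, so '/' performs integer division and truncates

Fix: Cast one side to REAL so the division keeps the fractional part

Corrected query:
SELECT customer, SUM(quantity) * 1.0 / COUNT(*) AS avg_quantity FROM orders GROUP BY customer

Result:
customer | avg_quantity
---------+-------------
Bob      | 5.666667    
Dave     | 7           
Grace    | 10          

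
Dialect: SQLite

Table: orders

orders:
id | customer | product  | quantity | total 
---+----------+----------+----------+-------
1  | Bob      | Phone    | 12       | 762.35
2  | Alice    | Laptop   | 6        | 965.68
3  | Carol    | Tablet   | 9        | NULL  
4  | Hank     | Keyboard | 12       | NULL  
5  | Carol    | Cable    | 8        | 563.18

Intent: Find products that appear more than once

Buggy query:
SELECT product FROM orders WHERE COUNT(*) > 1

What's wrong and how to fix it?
Bug: COUNT(*) is an aggregate and cannot be used in WHERE

Fix: Group first, then use HAVING for the count condition

Corrected query:
SELECT product FROM orders GROUP BY product HAVING COUNT(*) > 1

Result:
(no rows)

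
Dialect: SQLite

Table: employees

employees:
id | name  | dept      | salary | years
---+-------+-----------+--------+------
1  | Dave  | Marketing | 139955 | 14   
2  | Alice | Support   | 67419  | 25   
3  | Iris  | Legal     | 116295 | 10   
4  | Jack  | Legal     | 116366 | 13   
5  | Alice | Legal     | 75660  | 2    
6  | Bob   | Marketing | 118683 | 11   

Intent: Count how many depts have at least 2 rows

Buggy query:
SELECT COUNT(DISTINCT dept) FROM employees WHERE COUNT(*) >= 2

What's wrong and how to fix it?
Bug: COUNT(*) cannot appear in WHERE; the per-group count doesn't exist yet

Fix: Use a subquery that GROUPs and filters with HAVING, then count its rows

Corrected query:
SELECT COUNT(*) FROM (SELECT dept FROM employees GROUP BY dept HAVING COUNT(*) >= 2)

Result:
COUNT(*)
--------
2       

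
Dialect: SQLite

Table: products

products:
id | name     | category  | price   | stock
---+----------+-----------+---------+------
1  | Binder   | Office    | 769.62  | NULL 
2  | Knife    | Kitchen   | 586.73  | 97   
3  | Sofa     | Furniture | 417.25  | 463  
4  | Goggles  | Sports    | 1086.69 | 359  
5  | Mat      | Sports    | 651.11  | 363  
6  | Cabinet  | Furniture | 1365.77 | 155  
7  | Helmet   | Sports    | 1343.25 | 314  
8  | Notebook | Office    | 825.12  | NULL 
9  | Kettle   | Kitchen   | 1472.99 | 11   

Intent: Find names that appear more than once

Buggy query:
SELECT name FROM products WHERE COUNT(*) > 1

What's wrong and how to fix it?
Bug: WHERE can't reference COUNT(*); aggregates are computed after WHERE

Fix: Group first, then use HAVING for the count condition

Corrected query:
SELECT name FROM products GROUP BY name HAVING COUNT(*) > 1

Result:
(no rows)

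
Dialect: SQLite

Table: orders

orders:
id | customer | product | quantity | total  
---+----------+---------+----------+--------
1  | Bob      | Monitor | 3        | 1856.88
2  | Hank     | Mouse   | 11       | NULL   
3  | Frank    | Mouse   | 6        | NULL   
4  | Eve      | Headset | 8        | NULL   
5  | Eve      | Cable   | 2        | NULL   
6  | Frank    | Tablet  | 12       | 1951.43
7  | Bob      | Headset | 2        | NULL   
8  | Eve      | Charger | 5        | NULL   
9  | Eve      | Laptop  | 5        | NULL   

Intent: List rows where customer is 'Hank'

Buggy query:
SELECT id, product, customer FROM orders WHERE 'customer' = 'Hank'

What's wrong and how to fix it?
Bug: Single quotes denote string literals in SQL; the column name is being compared as a constant string

Fix: Reference the column as customer without single quotes

Corrected query:
SELECT id, product, customer FROM orders WHERE customer = 'Hank'

Result:
id | product | customer
---+---------+---------
2  | Mouse   | Hank    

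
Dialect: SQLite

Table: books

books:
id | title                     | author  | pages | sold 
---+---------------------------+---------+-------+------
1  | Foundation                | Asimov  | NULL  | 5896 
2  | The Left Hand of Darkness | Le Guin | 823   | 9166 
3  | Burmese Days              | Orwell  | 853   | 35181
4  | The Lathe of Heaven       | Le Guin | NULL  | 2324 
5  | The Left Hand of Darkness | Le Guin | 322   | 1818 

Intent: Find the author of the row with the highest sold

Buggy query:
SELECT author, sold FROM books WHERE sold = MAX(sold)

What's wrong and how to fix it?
Bug: WHERE is evaluated per row; an aggregate over the whole table isn't defined there

Fix: Use a subquery: WHERE sold = (SELECT MAX(sold) FROM books)

Corrected query:
SELECT author, sold FROM books WHERE sold = (SELECT MAX(sold) FROM books)

Result:
author | sold 
-------+------
Orwell | 35181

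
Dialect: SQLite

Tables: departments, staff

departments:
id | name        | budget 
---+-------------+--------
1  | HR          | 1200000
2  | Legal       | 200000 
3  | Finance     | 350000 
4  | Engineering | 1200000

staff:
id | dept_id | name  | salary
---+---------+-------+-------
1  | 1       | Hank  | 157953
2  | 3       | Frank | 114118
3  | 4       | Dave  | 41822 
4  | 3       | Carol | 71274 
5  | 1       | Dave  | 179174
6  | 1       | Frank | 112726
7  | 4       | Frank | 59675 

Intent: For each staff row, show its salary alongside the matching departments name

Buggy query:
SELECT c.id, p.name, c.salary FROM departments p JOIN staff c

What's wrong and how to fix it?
Bug: JOIN with no ON clause produces a cartesian product; every staff row pairs with every departments row

Fix: Specify the join condition linking the foreign key to the parent id

Corrected query:
SELECT c.id, p.name, c.salary FROM departments p JOIN staff c ON c.dept_id = p.id

Result:
id | name        | salary
---+-------------+-------
1  | HR          | 157953
2  | Finance     | 114118
3  | Engineering | 41822 
4  | Finance     | 71274 
5  | HR          | 179174
6  | HR          | 112726
7  | Engineering | 59675 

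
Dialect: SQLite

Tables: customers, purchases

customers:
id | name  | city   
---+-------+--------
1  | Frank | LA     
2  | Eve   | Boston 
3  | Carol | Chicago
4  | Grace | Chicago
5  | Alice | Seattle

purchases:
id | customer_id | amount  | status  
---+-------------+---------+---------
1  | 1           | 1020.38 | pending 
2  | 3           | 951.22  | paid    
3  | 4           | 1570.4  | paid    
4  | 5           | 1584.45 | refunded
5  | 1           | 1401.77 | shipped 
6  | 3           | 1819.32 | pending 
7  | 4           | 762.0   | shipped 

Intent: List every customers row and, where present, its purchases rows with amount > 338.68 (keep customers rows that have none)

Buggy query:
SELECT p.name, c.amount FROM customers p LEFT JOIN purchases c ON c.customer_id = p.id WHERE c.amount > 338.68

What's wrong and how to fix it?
Bug: A WHERE condition on the right-hand table after LEFT JOIN drops unmatched parents

Fix: Put 'c.amount > 338.68' in the JOIN's ON clause instead of WHERE

Corrected query:
SELECT p.name, c.amount FROM customers p LEFT JOIN purchases c ON c.customer_id = p.id AND c.amount > 338.68

Result:
name  | amount 
------+--------
Frank | 1020.38
Frank | 1401.77
Eve   | NULL   
Carol | 951.22 
Carol | 1819.32
Grace | 762    
Grace | 1570.4 
Alice | 1584.45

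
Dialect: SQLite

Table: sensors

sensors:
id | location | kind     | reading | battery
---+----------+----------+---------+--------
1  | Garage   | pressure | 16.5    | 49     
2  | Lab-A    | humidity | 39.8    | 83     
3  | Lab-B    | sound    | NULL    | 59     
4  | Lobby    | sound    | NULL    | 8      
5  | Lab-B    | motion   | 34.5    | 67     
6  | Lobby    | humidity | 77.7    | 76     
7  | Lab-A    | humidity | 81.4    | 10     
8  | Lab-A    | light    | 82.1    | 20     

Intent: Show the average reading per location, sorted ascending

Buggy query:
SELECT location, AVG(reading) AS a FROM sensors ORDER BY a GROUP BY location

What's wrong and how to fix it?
Bug: ORDER BY appears before GROUP BY; SQL clause order requires GROUP BY first

Fix: Reorder: SELECT … FROM … GROUP BY … ORDER BY …

Corrected query:
SELECT location, AVG(reading) AS a FROM sensors GROUP BY location ORDER BY a

Result:
location | a        
---------+----------
Garage   | 16.5     
Lab-B    | 34.5     
Lab-A    | 67.766667
Lobby    | 77.7     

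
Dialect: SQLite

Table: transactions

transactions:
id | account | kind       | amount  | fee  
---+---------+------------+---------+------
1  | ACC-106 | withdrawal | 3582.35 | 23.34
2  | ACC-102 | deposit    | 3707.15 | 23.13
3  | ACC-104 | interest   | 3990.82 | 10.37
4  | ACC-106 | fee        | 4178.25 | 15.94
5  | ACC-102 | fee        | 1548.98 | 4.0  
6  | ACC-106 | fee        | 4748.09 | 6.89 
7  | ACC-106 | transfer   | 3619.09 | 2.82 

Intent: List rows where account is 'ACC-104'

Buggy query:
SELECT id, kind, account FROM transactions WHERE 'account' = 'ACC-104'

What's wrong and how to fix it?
Bug: Single quotes denote string literals in SQL; the column name is being compared as a constant string

Fix: Remove the quotes around the column name (or use double quotes for an identifier)

Corrected query:
SELECT id, kind, account FROM transactions WHERE account = 'ACC-104'

Result:
id | kind     | account
---+----------+--------
3  | interest | ACC-104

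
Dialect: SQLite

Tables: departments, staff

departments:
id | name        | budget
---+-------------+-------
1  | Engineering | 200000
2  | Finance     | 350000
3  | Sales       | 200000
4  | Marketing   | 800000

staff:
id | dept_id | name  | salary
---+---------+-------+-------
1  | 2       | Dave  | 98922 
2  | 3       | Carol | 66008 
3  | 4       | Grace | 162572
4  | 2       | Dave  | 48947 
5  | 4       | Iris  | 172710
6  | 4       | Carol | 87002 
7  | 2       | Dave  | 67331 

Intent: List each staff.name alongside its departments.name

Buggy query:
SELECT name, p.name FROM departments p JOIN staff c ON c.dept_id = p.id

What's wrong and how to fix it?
Bug: Both tables have a 'name' column; the unqualified reference is ambiguous

Fix: Qualify the column with its table alias (c.name)

Corrected query:
SELECT c.name, p.name FROM departments p JOIN staff c ON c.dept_id = p.id

Result:
name  | name     
------+----------
Dave  | Finance  
Carol | Sales    
Grace | Marketing
Dave  | Finance  
Iris  | Marketing
Carol | Marketing
Dave  | Finance  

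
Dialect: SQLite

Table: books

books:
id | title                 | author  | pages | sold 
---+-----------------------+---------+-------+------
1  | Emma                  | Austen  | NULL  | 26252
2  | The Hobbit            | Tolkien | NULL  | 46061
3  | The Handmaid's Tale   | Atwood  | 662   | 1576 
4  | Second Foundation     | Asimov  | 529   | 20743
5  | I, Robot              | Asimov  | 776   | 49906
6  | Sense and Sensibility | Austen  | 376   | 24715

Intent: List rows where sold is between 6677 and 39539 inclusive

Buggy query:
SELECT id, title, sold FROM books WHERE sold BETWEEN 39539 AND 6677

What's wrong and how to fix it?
Bug: The bounds are reversed; BETWEEN a AND b requires a <= b to match anything

Fix: Swap the bounds so the smaller value comes first

Corrected query:
SELECT id, title, sold FROM books WHERE sold BETWEEN 6677 AND 39539

Result:
id | title                 | sold 
---+-----------------------+------
1  | Emma                  | 26252
4  | Second Foundation     | 20743
6  | Sense and Sensibility | 24715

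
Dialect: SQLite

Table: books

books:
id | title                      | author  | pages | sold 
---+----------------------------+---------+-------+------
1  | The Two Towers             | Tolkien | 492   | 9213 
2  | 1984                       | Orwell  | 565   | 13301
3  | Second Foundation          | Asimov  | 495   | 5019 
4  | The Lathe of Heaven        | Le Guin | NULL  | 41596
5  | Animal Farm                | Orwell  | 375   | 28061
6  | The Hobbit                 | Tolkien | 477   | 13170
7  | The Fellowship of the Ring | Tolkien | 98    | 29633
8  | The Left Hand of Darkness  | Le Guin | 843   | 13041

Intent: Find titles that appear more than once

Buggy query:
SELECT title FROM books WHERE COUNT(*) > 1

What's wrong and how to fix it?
Bug: COUNT(*) is an aggregate and cannot be used in WHERE

Fix: Group first, then use HAVING for the count condition

Corrected query:
SELECT title FROM books GROUP BY title HAVING COUNT(*) > 1

Result:
(no rows)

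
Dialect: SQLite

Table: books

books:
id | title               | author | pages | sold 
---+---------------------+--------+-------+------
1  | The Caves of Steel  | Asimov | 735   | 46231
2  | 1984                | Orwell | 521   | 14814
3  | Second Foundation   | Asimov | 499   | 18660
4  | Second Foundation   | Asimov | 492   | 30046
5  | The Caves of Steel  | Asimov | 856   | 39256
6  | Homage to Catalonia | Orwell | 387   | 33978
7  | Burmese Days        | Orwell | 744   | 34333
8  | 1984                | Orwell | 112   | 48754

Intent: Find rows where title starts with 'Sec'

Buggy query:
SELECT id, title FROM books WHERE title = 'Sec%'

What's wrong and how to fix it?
Bug: Wildcards only work with LIKE; '=' treats '%' as a literal character

Fix: Replace '=' with LIKE so 'Sec%' is treated as a pattern

Corrected query:
SELECT id, title FROM books WHERE title LIKE 'Sec%'

Result:
id | title            
---+------------------
3  | Second Foundation
4  | Second Foundation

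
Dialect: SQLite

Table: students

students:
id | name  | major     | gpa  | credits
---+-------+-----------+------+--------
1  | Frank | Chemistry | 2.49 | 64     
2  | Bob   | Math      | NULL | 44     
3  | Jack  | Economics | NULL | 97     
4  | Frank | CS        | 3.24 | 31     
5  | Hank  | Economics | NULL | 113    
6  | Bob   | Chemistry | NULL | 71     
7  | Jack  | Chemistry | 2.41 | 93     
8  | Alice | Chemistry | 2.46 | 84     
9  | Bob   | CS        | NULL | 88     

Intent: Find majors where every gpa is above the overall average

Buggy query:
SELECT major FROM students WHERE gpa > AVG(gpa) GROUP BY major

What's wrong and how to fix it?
Bug: AVG() is an aggregate; it can't sit directly in WHERE

Fix: Compute the overall average in a scalar subquery and compare each group's MIN against it in HAVING

Corrected query:
SELECT major FROM students GROUP BY major HAVING MIN(gpa) > (SELECT AVG(gpa) FROM students)

Result:
major
-----
CS   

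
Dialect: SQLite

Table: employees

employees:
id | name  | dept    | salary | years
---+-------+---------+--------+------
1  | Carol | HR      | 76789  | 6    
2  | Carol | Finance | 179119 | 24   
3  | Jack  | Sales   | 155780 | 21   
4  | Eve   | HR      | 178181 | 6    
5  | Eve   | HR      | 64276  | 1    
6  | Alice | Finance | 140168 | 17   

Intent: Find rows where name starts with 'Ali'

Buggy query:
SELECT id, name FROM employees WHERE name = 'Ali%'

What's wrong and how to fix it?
Bug: Wildcards only work with LIKE; '=' treats '%' as a literal character

Fix: Use LIKE for wildcard pattern matching

Corrected query:
SELECT id, name FROM employees WHERE name LIKE 'Ali%'

Result:
id | name 
---+------
6  | Alice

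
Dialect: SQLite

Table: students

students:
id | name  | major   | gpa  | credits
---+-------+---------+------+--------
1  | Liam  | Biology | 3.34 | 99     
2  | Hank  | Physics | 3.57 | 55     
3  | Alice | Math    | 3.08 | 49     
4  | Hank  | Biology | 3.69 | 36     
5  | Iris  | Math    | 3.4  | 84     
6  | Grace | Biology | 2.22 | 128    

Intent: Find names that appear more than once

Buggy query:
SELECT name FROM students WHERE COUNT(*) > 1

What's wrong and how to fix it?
Bug: WHERE can't reference COUNT(*); aggregates are computed after WHERE

Fix: Group first, then use HAVING for the count condition

Corrected query:
SELECT name FROM students GROUP BY name HAVING COUNT(*) > 1

Result:
name
----
Hank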